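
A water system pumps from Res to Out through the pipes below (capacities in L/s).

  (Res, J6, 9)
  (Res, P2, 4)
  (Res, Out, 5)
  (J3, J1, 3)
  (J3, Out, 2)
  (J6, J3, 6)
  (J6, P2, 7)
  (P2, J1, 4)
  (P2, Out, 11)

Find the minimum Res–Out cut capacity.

18

Augment Res→Out: bottleneck 5, flow now 5.
Augment Res→P2→Out: bottleneck 4, flow now 9.
Augment Res→J6→J3→Out: bottleneck 2, flow now 11.
Augment Res→J6→P2→Out: bottleneck 7, flow now 18.
No augmenting path remains; maximum flow = 18.
By max-flow min-cut, the minimum cut capacity equals the max flow.
In the residual graph, reachable from Res: {Res}.
Min-cut edges: Res→J6 (9), Res→P2 (4), Res→Out (5); capacity 9 + 4 + 5 = 18.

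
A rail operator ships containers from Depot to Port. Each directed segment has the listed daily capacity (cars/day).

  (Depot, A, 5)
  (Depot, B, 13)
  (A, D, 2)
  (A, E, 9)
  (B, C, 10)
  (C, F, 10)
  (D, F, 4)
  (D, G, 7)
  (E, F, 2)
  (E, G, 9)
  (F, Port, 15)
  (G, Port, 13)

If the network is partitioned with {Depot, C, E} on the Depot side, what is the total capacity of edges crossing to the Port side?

39

Edges leaving {Depot, C, E}: Depot→A (5), Depot→B (13), C→F (10), E→F (2), E→G (9).
Cut capacity = 5 + 13 + 10 + 2 + 9 = 39.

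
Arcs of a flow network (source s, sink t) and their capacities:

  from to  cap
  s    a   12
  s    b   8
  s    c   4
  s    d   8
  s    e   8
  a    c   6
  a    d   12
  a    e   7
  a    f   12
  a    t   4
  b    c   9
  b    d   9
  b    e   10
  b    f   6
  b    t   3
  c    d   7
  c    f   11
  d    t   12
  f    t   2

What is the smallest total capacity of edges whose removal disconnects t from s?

21

Augment s→a→t: bottleneck 4, flow now 4.
Augment s→b→t: bottleneck 3, flow now 7.
Augment s→d→t: bottleneck 8, flow now 15.
Augment s→a→d→t: bottleneck 4, flow now 19.
Augment s→a→f→t: bottleneck 2, flow now 21.
No augmenting path remains; maximum flow = 21.
By max-flow min-cut, the minimum cut capacity equals the max flow.
In the residual graph, reachable from s: {s, a, b, c, d, e, f}.
Min-cut edges: a→t (4), b→t (3), d→t (12), f→t (2); capacity 4 + 3 + 12 + 2 = 21.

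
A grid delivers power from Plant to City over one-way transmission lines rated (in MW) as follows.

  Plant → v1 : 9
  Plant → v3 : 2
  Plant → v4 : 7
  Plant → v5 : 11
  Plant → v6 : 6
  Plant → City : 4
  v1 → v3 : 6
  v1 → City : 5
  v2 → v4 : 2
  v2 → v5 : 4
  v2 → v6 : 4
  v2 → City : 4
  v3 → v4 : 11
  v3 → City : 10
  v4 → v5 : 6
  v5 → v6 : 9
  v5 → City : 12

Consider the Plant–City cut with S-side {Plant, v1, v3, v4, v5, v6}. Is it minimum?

Given cut capacity: 4 + 5 + 10 + 12 = 31.
Augment Plant→City: bottleneck 4, flow now 4.
Augment Plant→v1→City: bottleneck 5, flow now 9.
Augment Plant→v3→City: bottleneck 2, flow now 11.
Augment Plant→v5→City: bottleneck 11, flow now 22.
Augment Plant→v1→v3→City: bottleneck 4, flow now 26.
Augment Plant→v4→v5→City: bottleneck 1, flow now 27.
No augmenting path remains; maximum flow = 27.
In the residual graph, reachable from Plant: {Plant, v4, v5, v6}.
Min-cut edges: Plant→v1 (9), Plant→v3 (2), Plant→City (4), v5→City (12); capacity 9 + 2 + 4 + 12 = 27.
Cut capacity 31 exceeds the max flow 27, so it is not minimum.

No — its capacity is 31, but the minimum cut has capacity 27.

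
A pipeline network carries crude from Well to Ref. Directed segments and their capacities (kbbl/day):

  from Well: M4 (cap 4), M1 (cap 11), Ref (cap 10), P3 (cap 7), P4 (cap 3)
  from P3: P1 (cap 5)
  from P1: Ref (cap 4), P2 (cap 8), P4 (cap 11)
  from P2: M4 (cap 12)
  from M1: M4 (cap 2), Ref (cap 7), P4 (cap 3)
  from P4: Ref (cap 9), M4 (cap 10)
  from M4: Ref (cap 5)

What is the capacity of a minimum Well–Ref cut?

Augment Well→Ref: bottleneck 10, flow now 10.
Augment Well→M1→Ref: bottleneck 7, flow now 17.
Augment Well→P4→Ref: bottleneck 3, flow now 20.
Augment Well→M4→Ref: bottleneck 4, flow now 24.
Augment Well→P3→P1→Ref: bottleneck 4, flow now 28.
Augment Well→M1→P4→Ref: bottleneck 3, flow now 31.
Augment Well→M1→M4→Ref: bottleneck 1, flow now 32.
Augment Well→P3→P1→P4→Ref: bottleneck 1, flow now 33.
No augmenting path remains; maximum flow = 33.
By max-flow min-cut, the minimum cut capacity equals the max flow.
In the residual graph, reachable from Well: {Well, P3}.
Min-cut edges: Well→M1 (11), Well→P4 (3), Well→M4 (4), Well→Ref (10), P3→P1 (5); capacity 11 + 3 + 4 + 10 + 5 = 33.

33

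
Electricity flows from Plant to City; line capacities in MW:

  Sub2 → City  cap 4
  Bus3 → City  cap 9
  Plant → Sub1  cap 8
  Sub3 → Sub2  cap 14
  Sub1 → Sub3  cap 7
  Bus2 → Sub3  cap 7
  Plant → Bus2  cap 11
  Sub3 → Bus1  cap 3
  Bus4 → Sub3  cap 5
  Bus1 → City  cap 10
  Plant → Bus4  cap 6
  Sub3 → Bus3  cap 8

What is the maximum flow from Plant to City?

Augment Plant→Bus4→Sub3→Sub2→City: bottleneck 4, flow now 4.
Augment Plant→Bus4→Sub3→Bus3→City: bottleneck 1, flow now 5.
Augment Plant→Bus2→Sub3→Bus3→City: bottleneck 7, flow now 12.
Augment Plant→Sub1→Sub3→Bus1→City: bottleneck 3, flow now 15.
No augmenting path remains; maximum flow = 15.
In the residual graph, reachable from Plant: {Plant, Bus4, Bus2, Sub1, Sub3, Sub2}.
Min-cut edges: Sub3→Bus3 (8), Sub3→Bus1 (3), Sub2→City (4); capacity 8 + 3 + 4 = 15.
This cut is saturated, so no flow can exceed 15.

15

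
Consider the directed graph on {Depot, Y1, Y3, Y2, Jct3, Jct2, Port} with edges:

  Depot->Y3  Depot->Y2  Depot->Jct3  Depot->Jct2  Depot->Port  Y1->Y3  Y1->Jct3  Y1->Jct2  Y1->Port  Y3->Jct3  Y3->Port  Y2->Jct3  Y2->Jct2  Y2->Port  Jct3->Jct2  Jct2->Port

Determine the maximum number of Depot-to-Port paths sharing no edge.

4

Assign every edge capacity 1; by Menger, the answer equals the max flow.
Path Depot→Port (+1); total 1.
Path Depot→Y3→Port (+1); total 2.
Path Depot→Y2→Port (+1); total 3.
Path Depot→Jct2→Port (+1); total 4.
No residual Depot→Port path; max flow = 4.
Certifying cut of size 4: {Depot→Port, Depot→Y2, Depot→Y3, Jct2→Port}.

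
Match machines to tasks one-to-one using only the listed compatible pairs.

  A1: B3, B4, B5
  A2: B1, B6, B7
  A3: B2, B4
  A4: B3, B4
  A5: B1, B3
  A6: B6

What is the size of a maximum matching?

Unit-capacity flow: source→left, listed edges, right→sink; max matching = max flow.
Augmenting path A1→B3 (+1); matched 1.
Augmenting path A2→B1 (+1); matched 2.
Augmenting path A3→B2 (+1); matched 3.
Augmenting path A4→B4 (+1); matched 4.
Augmenting path A6→B6 (+1); matched 5.
Augmenting path A5→B1→A2→B7 (+1); matched 6.
No augmenting path remains; maximum matching = 6.
König certificate: {A1, A2, A3, A4, A5, A6} is a vertex cover of size 6 (every listed pair touches it), so no matching can be larger.

6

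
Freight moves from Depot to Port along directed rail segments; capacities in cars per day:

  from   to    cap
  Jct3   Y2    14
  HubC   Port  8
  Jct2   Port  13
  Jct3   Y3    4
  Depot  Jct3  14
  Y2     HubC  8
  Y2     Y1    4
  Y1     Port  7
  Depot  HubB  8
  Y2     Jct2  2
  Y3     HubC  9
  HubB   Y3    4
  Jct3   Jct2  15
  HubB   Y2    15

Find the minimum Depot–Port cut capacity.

Augment Depot→Jct3→Jct2→Port: bottleneck 13, flow now 13.
Augment Depot→HubB→Y2→Y1→Port: bottleneck 4, flow now 17.
Augment Depot→HubB→Y2→HubC→Port: bottleneck 4, flow now 21.
Augment Depot→Jct3→Y2→HubC→Port: bottleneck 1, flow now 22.
No augmenting path remains; maximum flow = 22.
By max-flow min-cut, the minimum cut capacity equals the max flow.
In the residual graph, reachable from Depot: {Depot}.
Min-cut edges: Depot→HubB (8), Depot→Jct3 (14); capacity 8 + 14 = 22.

22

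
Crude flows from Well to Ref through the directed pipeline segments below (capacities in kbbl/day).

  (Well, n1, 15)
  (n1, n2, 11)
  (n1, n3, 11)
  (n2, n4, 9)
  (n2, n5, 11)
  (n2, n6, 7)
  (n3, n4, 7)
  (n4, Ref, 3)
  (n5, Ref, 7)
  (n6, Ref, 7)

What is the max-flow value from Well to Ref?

14

Augment Well→n1→n2→n4→Ref: bottleneck 3, flow now 3.
Augment Well→n1→n2→n5→Ref: bottleneck 7, flow now 10.
Augment Well→n1→n2→n6→Ref: bottleneck 1, flow now 11.
Augment Well→n1→n3→n4→n2→n6→Ref: bottleneck 3, flow now 14. (uses reverse residual edge)
No augmenting path remains; maximum flow = 14.
In the residual graph, reachable from Well: {Well, n1, n3, n4}.
Min-cut edges: n1→n2 (11), n4→Ref (3); capacity 11 + 3 = 14.
This cut is saturated, so no flow can exceed 14.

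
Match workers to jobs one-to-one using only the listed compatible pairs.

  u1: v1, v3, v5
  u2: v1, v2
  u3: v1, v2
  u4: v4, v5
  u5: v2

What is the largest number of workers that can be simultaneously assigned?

Unit-capacity flow: source→left, listed edges, right→sink; max matching = max flow.
Augmenting path u1→v1 (+1); matched 1.
Augmenting path u2→v2 (+1); matched 2.
Augmenting path u4→v4 (+1); matched 3.
Augmenting path u3→v1→u1→v3 (+1); matched 4.
No augmenting path remains; maximum matching = 4.
König certificate: {u1, u4, v1, v2} is a vertex cover of size 4 (every listed pair touches it), so no matching can be larger.

4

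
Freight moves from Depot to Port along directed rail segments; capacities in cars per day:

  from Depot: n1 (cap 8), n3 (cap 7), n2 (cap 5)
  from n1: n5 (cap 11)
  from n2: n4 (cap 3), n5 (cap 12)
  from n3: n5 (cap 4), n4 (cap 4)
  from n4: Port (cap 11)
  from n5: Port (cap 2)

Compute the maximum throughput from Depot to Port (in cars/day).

Augment Depot→n1→n5→Port: bottleneck 2, flow now 2.
Augment Depot→n2→n4→Port: bottleneck 3, flow now 5.
Augment Depot→n3→n4→Port: bottleneck 4, flow now 9.
No augmenting path remains; maximum flow = 9.
In the residual graph, reachable from Depot: {Depot, n1, n2, n3, n5}.
Min-cut edges: n2→n4 (3), n3→n4 (4), n5→Port (2); capacity 3 + 4 + 2 = 9.
This cut is saturated, so no flow can exceed 9.

9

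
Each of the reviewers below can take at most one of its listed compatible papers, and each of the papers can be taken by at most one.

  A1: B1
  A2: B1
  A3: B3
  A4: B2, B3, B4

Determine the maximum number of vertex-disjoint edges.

Unit-capacity flow: source→left, listed edges, right→sink; max matching = max flow.
Augmenting path A1→B1 (+1); matched 1.
Augmenting path A3→B3 (+1); matched 2.
Augmenting path A4→B2 (+1); matched 3.
No augmenting path remains; maximum matching = 3.
König certificate: {A3, A4, B1} is a vertex cover of size 3 (every listed pair touches it), so no matching can be larger.

3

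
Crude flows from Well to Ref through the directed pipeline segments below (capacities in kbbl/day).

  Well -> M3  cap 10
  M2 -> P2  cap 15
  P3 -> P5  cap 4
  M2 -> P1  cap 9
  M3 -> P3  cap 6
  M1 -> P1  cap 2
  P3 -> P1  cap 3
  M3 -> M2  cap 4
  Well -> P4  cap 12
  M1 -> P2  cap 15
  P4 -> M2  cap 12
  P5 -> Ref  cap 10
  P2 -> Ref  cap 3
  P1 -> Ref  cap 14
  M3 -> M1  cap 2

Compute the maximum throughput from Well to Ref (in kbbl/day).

Augment Well→P4→M2→P1→Ref: bottleneck 9, flow now 9.
Augment Well→P4→M2→P2→Ref: bottleneck 3, flow now 12.
Augment Well→M3→M1→P1→Ref: bottleneck 2, flow now 14.
Augment Well→M3→P3→P1→Ref: bottleneck 3, flow now 17.
Augment Well→M3→P3→P5→Ref: bottleneck 3, flow now 20.
No augmenting path remains; maximum flow = 20.
In the residual graph, reachable from Well: {Well, P4, M3, M2, P2}.
Min-cut edges: M3→M1 (2), M3→P3 (6), M2→P1 (9), P2→Ref (3); capacity 2 + 6 + 9 + 3 = 20.
This cut is saturated, so no flow can exceed 20.

20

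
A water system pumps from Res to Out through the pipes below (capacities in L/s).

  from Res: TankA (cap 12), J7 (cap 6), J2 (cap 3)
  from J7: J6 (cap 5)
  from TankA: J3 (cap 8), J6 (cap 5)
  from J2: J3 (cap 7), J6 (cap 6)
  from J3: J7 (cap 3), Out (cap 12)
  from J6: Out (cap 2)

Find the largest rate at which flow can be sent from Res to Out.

13

Augment Res→J7→J6→Out: bottleneck 2, flow now 2.
Augment Res→TankA→J3→Out: bottleneck 8, flow now 10.
Augment Res→J2→J3→Out: bottleneck 3, flow now 13.
No augmenting path remains; maximum flow = 13.
In the residual graph, reachable from Res: {Res, J7, TankA, J6}.
Min-cut edges: Res→J2 (3), TankA→J3 (8), J6→Out (2); capacity 3 + 8 + 2 = 13.
This cut is saturated, so no flow can exceed 13.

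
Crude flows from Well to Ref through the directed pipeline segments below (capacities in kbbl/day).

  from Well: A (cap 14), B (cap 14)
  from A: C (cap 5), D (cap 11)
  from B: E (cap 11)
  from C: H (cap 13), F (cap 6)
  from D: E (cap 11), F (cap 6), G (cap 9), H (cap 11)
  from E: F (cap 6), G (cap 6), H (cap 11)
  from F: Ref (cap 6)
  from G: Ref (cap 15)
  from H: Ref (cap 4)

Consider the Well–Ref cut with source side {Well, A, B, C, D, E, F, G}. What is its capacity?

56

Edges leaving {Well, A, B, C, D, E, F, G}: C→H (13), D→H (11), E→H (11), F→Ref (6), G→Ref (15).
Cut capacity = 13 + 11 + 11 + 6 + 15 = 56.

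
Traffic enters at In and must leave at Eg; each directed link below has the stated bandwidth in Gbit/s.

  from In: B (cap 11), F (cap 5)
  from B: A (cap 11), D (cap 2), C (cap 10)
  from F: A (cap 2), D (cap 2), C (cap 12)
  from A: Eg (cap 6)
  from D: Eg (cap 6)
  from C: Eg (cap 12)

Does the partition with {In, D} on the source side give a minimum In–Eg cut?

Given cut capacity: 11 + 5 + 6 = 22.
Augment In→B→A→Eg: bottleneck 6, flow now 6.
Augment In→B→D→Eg: bottleneck 2, flow now 8.
Augment In→B→C→Eg: bottleneck 3, flow now 11.
Augment In→F→D→Eg: bottleneck 2, flow now 13.
Augment In→F→C→Eg: bottleneck 3, flow now 16.
No augmenting path remains; maximum flow = 16.
In the residual graph, reachable from In: {In}.
Min-cut edges: In→B (11), In→F (5); capacity 11 + 5 = 16.
Cut capacity 22 exceeds the max flow 16, so it is not minimum.

No — its capacity is 22, but the minimum cut has capacity 16.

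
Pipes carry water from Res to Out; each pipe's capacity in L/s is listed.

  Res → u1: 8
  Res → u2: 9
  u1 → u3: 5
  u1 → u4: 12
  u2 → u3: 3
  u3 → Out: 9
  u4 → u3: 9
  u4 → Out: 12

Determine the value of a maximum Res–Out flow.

Augment Res→u1→u3→Out: bottleneck 5, flow now 5.
Augment Res→u1→u4→Out: bottleneck 3, flow now 8.
Augment Res→u2→u3→Out: bottleneck 3, flow now 11.
No augmenting path remains; maximum flow = 11.
In the residual graph, reachable from Res: {Res, u2}.
Min-cut edges: Res→u1 (8), u2→u3 (3); capacity 8 + 3 = 11.
This cut is saturated, so no flow can exceed 11.

11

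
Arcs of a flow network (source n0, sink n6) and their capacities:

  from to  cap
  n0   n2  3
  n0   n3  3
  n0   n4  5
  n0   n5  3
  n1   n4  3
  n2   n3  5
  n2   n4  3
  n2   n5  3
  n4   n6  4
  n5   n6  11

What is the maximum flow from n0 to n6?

10

Augment n0→n4→n6: bottleneck 4, flow now 4.
Augment n0→n5→n6: bottleneck 3, flow now 7.
Augment n0→n2→n5→n6: bottleneck 3, flow now 10.
No augmenting path remains; maximum flow = 10.
In the residual graph, reachable from n0: {n0, n3, n4}.
Min-cut edges: n0→n2 (3), n0→n5 (3), n4→n6 (4); capacity 3 + 3 + 4 = 10.
This cut is saturated, so no flow can exceed 10.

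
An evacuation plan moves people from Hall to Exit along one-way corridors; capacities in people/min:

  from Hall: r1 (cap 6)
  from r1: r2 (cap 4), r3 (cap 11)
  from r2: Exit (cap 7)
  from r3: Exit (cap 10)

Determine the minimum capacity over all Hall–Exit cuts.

6

Augment Hall→r1→r2→Exit: bottleneck 4, flow now 4.
Augment Hall→r1→r3→Exit: bottleneck 2, flow now 6.
No augmenting path remains; maximum flow = 6.
By max-flow min-cut, the minimum cut capacity equals the max flow.
In the residual graph, reachable from Hall: {Hall}.
Min-cut edges: Hall→r1 (6); capacity 6 = 6.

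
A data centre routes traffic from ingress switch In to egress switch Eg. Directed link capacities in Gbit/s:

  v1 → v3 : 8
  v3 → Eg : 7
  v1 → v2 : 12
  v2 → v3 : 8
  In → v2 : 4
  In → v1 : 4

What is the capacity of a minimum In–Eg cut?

7

Augment In→v1→v3→Eg: bottleneck 4, flow now 4.
Augment In→v2→v3→Eg: bottleneck 3, flow now 7.
No augmenting path remains; maximum flow = 7.
By max-flow min-cut, the minimum cut capacity equals the max flow.
In the residual graph, reachable from In: {In, v1, v2, v3}.
Min-cut edges: v3→Eg (7); capacity 7 = 7.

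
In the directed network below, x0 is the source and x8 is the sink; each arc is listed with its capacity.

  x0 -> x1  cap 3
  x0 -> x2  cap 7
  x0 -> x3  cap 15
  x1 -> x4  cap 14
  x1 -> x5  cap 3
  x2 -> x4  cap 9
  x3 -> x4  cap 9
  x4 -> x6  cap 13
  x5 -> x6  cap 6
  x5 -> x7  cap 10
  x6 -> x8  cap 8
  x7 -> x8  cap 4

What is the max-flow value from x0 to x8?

11

Augment x0→x1→x4→x6→x8: bottleneck 3, flow now 3.
Augment x0→x2→x4→x6→x8: bottleneck 5, flow now 8.
Augment x0→x2→x4→x1→x5→x7→x8: bottleneck 2, flow now 10. (uses reverse residual edge)
Augment x0→x3→x4→x1→x5→x7→x8: bottleneck 1, flow now 11. (uses reverse residual edge)
No augmenting path remains; maximum flow = 11.
In the residual graph, reachable from x0: {x0, x2, x3, x4, x6}.
Min-cut edges: x0→x1 (3), x6→x8 (8); capacity 3 + 8 = 11.
This cut is saturated, so no flow can exceed 11.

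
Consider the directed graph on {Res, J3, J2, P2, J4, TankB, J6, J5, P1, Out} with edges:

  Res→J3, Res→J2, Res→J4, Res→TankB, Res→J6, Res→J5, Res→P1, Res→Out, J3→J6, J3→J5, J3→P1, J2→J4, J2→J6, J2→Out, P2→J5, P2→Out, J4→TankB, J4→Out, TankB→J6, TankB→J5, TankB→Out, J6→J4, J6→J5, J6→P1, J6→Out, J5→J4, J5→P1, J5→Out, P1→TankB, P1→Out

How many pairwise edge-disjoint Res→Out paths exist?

7

Assign every edge capacity 1; by Menger, the answer equals the max flow.
Path Res→Out (+1); total 1.
Path Res→J2→Out (+1); total 2.
Path Res→J4→Out (+1); total 3.
Path Res→TankB→Out (+1); total 4.
Path Res→J6→Out (+1); total 5.
Path Res→J5→Out (+1); total 6.
Path Res→P1→Out (+1); total 7.
No residual Res→Out path; max flow = 7.
Certifying cut of size 7: {J4→Out, J5→Out, J6→Out, P1→Out, Res→J2, Res→Out, TankB→Out}.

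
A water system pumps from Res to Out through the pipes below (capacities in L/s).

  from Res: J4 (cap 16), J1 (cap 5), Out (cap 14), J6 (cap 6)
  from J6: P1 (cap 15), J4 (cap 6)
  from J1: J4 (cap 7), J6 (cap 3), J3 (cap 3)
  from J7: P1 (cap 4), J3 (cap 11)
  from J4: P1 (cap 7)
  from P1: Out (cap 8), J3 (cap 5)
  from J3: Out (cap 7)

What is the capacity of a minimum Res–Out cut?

29

Augment Res→Out: bottleneck 14, flow now 14.
Augment Res→J6→P1→Out: bottleneck 6, flow now 20.
Augment Res→J1→J3→Out: bottleneck 3, flow now 23.
Augment Res→J4→P1→Out: bottleneck 2, flow now 25.
Augment Res→J4→P1→J3→Out: bottleneck 4, flow now 29.
No augmenting path remains; maximum flow = 29.
By max-flow min-cut, the minimum cut capacity equals the max flow.
In the residual graph, reachable from Res: {Res, J6, J1, J4, P1, J3}.
Min-cut edges: Res→Out (14), P1→Out (8), J3→Out (7); capacity 14 + 8 + 7 = 29.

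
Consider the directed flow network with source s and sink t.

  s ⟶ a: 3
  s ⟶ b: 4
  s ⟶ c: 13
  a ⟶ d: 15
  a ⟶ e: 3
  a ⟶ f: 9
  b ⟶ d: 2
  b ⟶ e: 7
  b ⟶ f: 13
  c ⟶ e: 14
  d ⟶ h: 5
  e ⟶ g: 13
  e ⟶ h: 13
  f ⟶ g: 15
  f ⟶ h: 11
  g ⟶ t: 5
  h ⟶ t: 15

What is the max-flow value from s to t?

20

Augment s→a→d→h→t: bottleneck 3, flow now 3.
Augment s→b→d→h→t: bottleneck 2, flow now 5.
Augment s→b→e→g→t: bottleneck 2, flow now 7.
Augment s→c→e→g→t: bottleneck 3, flow now 10.
Augment s→c→e→h→t: bottleneck 10, flow now 20.
No augmenting path remains; maximum flow = 20.
In the residual graph, reachable from s: {s}.
Min-cut edges: s→a (3), s→b (4), s→c (13); capacity 3 + 4 + 13 = 20.
This cut is saturated, so no flow can exceed 20.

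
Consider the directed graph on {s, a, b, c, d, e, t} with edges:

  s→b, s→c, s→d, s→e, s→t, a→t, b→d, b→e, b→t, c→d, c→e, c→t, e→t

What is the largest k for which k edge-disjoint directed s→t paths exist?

4

Assign every edge capacity 1; by Menger, the answer equals the max flow.
Path s→t (+1); total 1.
Path s→b→t (+1); total 2.
Path s→c→t (+1); total 3.
Path s→e→t (+1); total 4.
No residual s→t path; max flow = 4.
Certifying cut of size 4: {s→b, s→c, s→e, s→t}.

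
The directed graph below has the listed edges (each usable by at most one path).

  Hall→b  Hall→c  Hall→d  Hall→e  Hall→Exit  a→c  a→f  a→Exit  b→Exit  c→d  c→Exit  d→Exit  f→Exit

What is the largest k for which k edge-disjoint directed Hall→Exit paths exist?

4

Assign every edge capacity 1; by Menger, the answer equals the max flow.
Path Hall→Exit (+1); total 1.
Path Hall→b→Exit (+1); total 2.
Path Hall→c→Exit (+1); total 3.
Path Hall→d→Exit (+1); total 4.
No residual Hall→Exit path; max flow = 4.
Certifying cut of size 4: {Hall→Exit, Hall→b, Hall→c, Hall→d}.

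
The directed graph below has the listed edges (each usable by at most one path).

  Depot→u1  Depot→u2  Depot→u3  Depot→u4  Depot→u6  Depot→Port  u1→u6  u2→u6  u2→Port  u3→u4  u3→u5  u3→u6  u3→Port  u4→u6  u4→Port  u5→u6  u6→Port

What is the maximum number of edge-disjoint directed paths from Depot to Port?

Assign every edge capacity 1; by Menger, the answer equals the max flow.
Path Depot→Port (+1); total 1.
Path Depot→u2→Port (+1); total 2.
Path Depot→u3→Port (+1); total 3.
Path Depot→u4→Port (+1); total 4.
Path Depot→u6→Port (+1); total 5.
No residual Depot→Port path; max flow = 5.
Certifying cut of size 5: {Depot→Port, Depot→u2, Depot→u3, Depot→u4, u6→Port}.

5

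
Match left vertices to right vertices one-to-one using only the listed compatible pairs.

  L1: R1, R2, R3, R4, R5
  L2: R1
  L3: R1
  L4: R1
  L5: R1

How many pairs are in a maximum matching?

Unit-capacity flow: source→left, listed edges, right→sink; max matching = max flow.
Augmenting path L1→R1 (+1); matched 1.
Augmenting path L2→R1→L1→R2 (+1); matched 2.
No augmenting path remains; maximum matching = 2.
König certificate: {L1, R1} is a vertex cover of size 2 (every listed pair touches it), so no matching can be larger.

2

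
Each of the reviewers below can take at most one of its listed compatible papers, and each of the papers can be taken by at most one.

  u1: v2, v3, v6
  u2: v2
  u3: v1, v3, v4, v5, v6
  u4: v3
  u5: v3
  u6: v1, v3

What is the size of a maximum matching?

Unit-capacity flow: source→left, listed edges, right→sink; max matching = max flow.
Augmenting path u1→v2 (+1); matched 1.
Augmenting path u3→v1 (+1); matched 2.
Augmenting path u4→v3 (+1); matched 3.
Augmenting path u2→v2→u1→v6 (+1); matched 4.
Augmenting path u6→v1→u3→v4 (+1); matched 5.
No augmenting path remains; maximum matching = 5.
König certificate: {u1, u2, u3, u6, v3} is a vertex cover of size 5 (every listed pair touches it), so no matching can be larger.

5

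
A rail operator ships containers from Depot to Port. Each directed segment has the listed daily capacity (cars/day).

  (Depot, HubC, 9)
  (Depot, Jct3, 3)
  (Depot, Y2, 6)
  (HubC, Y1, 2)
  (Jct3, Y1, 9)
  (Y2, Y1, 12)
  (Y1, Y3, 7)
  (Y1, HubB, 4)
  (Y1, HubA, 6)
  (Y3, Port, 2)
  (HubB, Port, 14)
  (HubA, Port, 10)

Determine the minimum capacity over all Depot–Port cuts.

Augment Depot→HubC→Y1→Y3→Port: bottleneck 2, flow now 2.
Augment Depot→Jct3→Y1→HubB→Port: bottleneck 3, flow now 5.
Augment Depot→Y2→Y1→HubB→Port: bottleneck 1, flow now 6.
Augment Depot→Y2→Y1→HubA→Port: bottleneck 5, flow now 11.
No augmenting path remains; maximum flow = 11.
By max-flow min-cut, the minimum cut capacity equals the max flow.
In the residual graph, reachable from Depot: {Depot, HubC}.
Min-cut edges: Depot→Jct3 (3), Depot→Y2 (6), HubC→Y1 (2); capacity 3 + 6 + 2 = 11.

11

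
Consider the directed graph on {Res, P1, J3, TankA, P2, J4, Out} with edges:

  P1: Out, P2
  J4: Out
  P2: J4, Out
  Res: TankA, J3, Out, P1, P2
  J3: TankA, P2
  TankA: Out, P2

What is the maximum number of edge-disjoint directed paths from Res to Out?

5

Assign every edge capacity 1; by Menger, the answer equals the max flow.
Path Res→Out (+1); total 1.
Path Res→P1→Out (+1); total 2.
Path Res→TankA→Out (+1); total 3.
Path Res→P2→Out (+1); total 4.
Path Res→J3→P2→J4→Out (+1); total 5.
No residual Res→Out path; max flow = 5.
Certifying cut of size 5: {Res→J3, Res→Out, Res→P1, Res→P2, Res→TankA}.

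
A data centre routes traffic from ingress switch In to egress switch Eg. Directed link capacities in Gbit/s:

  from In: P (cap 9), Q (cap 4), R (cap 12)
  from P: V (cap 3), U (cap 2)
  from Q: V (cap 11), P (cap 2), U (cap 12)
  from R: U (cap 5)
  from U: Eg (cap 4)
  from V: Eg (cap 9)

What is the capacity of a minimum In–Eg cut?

Augment In→P→U→Eg: bottleneck 2, flow now 2.
Augment In→P→V→Eg: bottleneck 3, flow now 5.
Augment In→Q→U→Eg: bottleneck 2, flow now 7.
Augment In→Q→V→Eg: bottleneck 2, flow now 9.
Augment In→R→U→Q→V→Eg: bottleneck 2, flow now 11. (uses reverse residual edge)
No augmenting path remains; maximum flow = 11.
By max-flow min-cut, the minimum cut capacity equals the max flow.
In the residual graph, reachable from In: {In, P, R, U}.
Min-cut edges: In→Q (4), P→V (3), U→Eg (4); capacity 4 + 3 + 4 = 11.

11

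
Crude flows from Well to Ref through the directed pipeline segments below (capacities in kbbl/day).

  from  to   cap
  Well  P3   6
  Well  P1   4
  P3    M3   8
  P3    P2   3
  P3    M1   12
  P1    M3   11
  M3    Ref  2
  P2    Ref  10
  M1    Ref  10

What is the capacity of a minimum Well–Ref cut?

Augment Well→P3→M3→Ref: bottleneck 2, flow now 2.
Augment Well→P3→P2→Ref: bottleneck 3, flow now 5.
Augment Well→P3→M1→Ref: bottleneck 1, flow now 6.
Augment Well→P1→M3→P3→M1→Ref: bottleneck 2, flow now 8. (uses reverse residual edge)
No augmenting path remains; maximum flow = 8.
By max-flow min-cut, the minimum cut capacity equals the max flow.
In the residual graph, reachable from Well: {Well, P1, M3}.
Min-cut edges: Well→P3 (6), M3→Ref (2); capacity 6 + 2 = 8.

8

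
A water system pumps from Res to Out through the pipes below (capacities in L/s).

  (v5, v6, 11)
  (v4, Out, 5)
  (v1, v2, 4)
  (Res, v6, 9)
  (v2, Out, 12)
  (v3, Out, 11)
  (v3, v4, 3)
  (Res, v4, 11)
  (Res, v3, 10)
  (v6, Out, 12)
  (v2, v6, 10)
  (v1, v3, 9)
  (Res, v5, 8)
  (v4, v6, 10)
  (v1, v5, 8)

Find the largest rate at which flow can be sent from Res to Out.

Augment Res→v3→Out: bottleneck 10, flow now 10.
Augment Res→v4→Out: bottleneck 5, flow now 15.
Augment Res→v6→Out: bottleneck 9, flow now 24.
Augment Res→v4→v6→Out: bottleneck 3, flow now 27.
No augmenting path remains; maximum flow = 27.
In the residual graph, reachable from Res: {Res, v4, v5, v6}.
Min-cut edges: Res→v3 (10), v4→Out (5), v6→Out (12); capacity 10 + 5 + 12 = 27.
This cut is saturated, so no flow can exceed 27.

27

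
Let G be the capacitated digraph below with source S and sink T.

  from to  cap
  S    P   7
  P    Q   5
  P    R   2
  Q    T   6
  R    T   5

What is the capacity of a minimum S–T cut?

Augment S→P→Q→T: bottleneck 5, flow now 5.
Augment S→P→R→T: bottleneck 2, flow now 7.
No augmenting path remains; maximum flow = 7.
By max-flow min-cut, the minimum cut capacity equals the max flow.
In the residual graph, reachable from S: {S}.
Min-cut edges: S→P (7); capacity 7 = 7.

7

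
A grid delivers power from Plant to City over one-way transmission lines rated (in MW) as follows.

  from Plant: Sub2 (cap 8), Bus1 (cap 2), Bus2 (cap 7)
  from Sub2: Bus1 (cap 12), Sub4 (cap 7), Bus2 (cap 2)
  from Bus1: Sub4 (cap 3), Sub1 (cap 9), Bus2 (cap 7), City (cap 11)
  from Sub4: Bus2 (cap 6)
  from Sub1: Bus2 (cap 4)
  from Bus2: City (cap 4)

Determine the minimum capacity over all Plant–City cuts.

Augment Plant→Bus1→City: bottleneck 2, flow now 2.
Augment Plant→Bus2→City: bottleneck 4, flow now 6.
Augment Plant→Sub2→Bus1→City: bottleneck 8, flow now 14.
No augmenting path remains; maximum flow = 14.
By max-flow min-cut, the minimum cut capacity equals the max flow.
In the residual graph, reachable from Plant: {Plant, Bus2}.
Min-cut edges: Plant→Sub2 (8), Plant→Bus1 (2), Bus2→City (4); capacity 8 + 2 + 4 = 14.

14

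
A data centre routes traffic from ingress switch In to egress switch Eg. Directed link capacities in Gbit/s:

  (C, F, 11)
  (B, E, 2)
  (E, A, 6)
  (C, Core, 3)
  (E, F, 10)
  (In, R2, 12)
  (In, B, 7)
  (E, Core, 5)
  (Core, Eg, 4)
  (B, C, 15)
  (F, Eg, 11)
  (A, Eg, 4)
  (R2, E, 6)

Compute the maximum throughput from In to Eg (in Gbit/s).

13

Augment In→B→E→F→Eg: bottleneck 2, flow now 2.
Augment In→B→C→F→Eg: bottleneck 5, flow now 7.
Augment In→R2→E→F→Eg: bottleneck 4, flow now 11.
Augment In→R2→E→A→Eg: bottleneck 2, flow now 13.
No augmenting path remains; maximum flow = 13.
In the residual graph, reachable from In: {In, R2}.
Min-cut edges: In→B (7), R2→E (6); capacity 7 + 6 = 13.
This cut is saturated, so no flow can exceed 13.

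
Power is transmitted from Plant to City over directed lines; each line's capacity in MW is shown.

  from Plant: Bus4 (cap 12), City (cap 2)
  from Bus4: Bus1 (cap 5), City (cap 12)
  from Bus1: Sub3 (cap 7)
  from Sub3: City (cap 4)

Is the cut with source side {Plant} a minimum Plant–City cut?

Yes — it is a minimum cut (capacity 14).

Given cut capacity: 12 + 2 = 14.
Augment Plant→City: bottleneck 2, flow now 2.
Augment Plant→Bus4→City: bottleneck 12, flow now 14.
No augmenting path remains; maximum flow = 14.
Cut capacity 14 equals the max flow, so it is a minimum cut.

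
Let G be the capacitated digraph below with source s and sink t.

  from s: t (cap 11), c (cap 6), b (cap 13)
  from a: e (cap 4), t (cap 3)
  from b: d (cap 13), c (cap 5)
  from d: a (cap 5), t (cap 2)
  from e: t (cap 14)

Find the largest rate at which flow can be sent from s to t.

Augment s→t: bottleneck 11, flow now 11.
Augment s→b→d→t: bottleneck 2, flow now 13.
Augment s→b→d→a→t: bottleneck 3, flow now 16.
Augment s→b→d→a→e→t: bottleneck 2, flow now 18.
No augmenting path remains; maximum flow = 18.
In the residual graph, reachable from s: {s, b, c, d}.
Min-cut edges: s→t (11), d→a (5), d→t (2); capacity 11 + 5 + 2 = 18.
This cut is saturated, so no flow can exceed 18.

18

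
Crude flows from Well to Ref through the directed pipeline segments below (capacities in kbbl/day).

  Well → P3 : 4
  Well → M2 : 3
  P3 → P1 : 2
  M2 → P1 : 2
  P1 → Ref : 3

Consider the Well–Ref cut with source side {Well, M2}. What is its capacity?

6

Edges leaving {Well, M2}: Well→P3 (4), M2→P1 (2).
Cut capacity = 4 + 2 = 6.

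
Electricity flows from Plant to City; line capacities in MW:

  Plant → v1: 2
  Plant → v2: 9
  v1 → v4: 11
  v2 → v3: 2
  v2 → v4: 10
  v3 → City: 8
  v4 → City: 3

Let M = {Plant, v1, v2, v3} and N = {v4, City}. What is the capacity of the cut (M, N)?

29

Edges leaving {Plant, v1, v2, v3}: v1→v4 (11), v2→v4 (10), v3→City (8).
Cut capacity = 11 + 10 + 8 = 29.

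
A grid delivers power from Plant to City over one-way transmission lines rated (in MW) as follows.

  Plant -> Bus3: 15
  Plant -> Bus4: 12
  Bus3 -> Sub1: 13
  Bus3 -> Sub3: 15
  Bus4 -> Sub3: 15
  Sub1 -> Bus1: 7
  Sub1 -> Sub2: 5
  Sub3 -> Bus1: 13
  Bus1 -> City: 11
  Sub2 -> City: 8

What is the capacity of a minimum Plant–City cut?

16

Augment Plant→Bus3→Sub1→Bus1→City: bottleneck 7, flow now 7.
Augment Plant→Bus3→Sub1→Sub2→City: bottleneck 5, flow now 12.
Augment Plant→Bus3→Sub3→Bus1→City: bottleneck 3, flow now 15.
Augment Plant→Bus4→Sub3→Bus1→City: bottleneck 1, flow now 16.
No augmenting path remains; maximum flow = 16.
By max-flow min-cut, the minimum cut capacity equals the max flow.
In the residual graph, reachable from Plant: {Plant, Bus3, Bus4, Sub1, Sub3, Bus1}.
Min-cut edges: Sub1→Sub2 (5), Bus1→City (11); capacity 5 + 11 = 16.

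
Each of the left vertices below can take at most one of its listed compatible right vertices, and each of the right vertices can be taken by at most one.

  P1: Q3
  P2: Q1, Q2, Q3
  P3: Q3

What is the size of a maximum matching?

Unit-capacity flow: source→left, listed edges, right→sink; max matching = max flow.
Augmenting path P1→Q3 (+1); matched 1.
Augmenting path P2→Q1 (+1); matched 2.
No augmenting path remains; maximum matching = 2.
König certificate: {P2, Q3} is a vertex cover of size 2 (every listed pair touches it), so no matching can be larger.

2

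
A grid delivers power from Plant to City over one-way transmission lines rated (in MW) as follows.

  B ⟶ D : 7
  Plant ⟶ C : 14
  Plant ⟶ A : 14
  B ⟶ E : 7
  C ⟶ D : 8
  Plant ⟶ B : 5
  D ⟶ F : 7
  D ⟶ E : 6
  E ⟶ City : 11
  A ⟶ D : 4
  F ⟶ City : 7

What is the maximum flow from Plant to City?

17

Augment Plant→B→E→City: bottleneck 5, flow now 5.
Augment Plant→A→D→E→City: bottleneck 4, flow now 9.
Augment Plant→C→D→E→City: bottleneck 2, flow now 11.
Augment Plant→C→D→F→City: bottleneck 6, flow now 17.
No augmenting path remains; maximum flow = 17.
In the residual graph, reachable from Plant: {Plant, A, C}.
Min-cut edges: Plant→B (5), A→D (4), C→D (8); capacity 5 + 4 + 8 = 17.
This cut is saturated, so no flow can exceed 17.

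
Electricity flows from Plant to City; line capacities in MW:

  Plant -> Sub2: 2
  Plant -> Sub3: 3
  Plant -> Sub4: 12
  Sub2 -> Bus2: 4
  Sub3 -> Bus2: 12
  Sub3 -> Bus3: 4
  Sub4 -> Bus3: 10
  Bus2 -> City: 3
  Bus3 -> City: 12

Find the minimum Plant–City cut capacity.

15

Augment Plant→Sub2→Bus2→City: bottleneck 2, flow now 2.
Augment Plant→Sub3→Bus2→City: bottleneck 1, flow now 3.
Augment Plant→Sub3→Bus3→City: bottleneck 2, flow now 5.
Augment Plant→Sub4→Bus3→City: bottleneck 10, flow now 15.
No augmenting path remains; maximum flow = 15.
By max-flow min-cut, the minimum cut capacity equals the max flow.
In the residual graph, reachable from Plant: {Plant, Sub4}.
Min-cut edges: Plant→Sub2 (2), Plant→Sub3 (3), Sub4→Bus3 (10); capacity 2 + 3 + 10 = 15.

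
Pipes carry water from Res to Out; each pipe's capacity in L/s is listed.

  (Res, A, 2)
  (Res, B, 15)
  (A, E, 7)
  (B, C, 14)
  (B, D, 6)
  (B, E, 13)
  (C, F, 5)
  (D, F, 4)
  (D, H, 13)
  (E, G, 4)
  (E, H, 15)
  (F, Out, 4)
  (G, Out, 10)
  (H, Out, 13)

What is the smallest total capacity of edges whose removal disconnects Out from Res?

Augment Res→A→E→G→Out: bottleneck 2, flow now 2.
Augment Res→B→C→F→Out: bottleneck 4, flow now 6.
Augment Res→B→D→H→Out: bottleneck 6, flow now 12.
Augment Res→B→E→G→Out: bottleneck 2, flow now 14.
Augment Res→B→E→H→Out: bottleneck 3, flow now 17.
No augmenting path remains; maximum flow = 17.
By max-flow min-cut, the minimum cut capacity equals the max flow.
In the residual graph, reachable from Res: {Res}.
Min-cut edges: Res→A (2), Res→B (15); capacity 2 + 15 = 17.

17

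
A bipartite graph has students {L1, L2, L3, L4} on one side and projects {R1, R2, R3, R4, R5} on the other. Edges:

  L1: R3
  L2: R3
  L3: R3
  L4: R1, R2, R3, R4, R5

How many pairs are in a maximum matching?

Unit-capacity flow: source→left, listed edges, right→sink; max matching = max flow.
Augmenting path L1→R3 (+1); matched 1.
Augmenting path L4→R1 (+1); matched 2.
No augmenting path remains; maximum matching = 2.
König certificate: {L4, R3} is a vertex cover of size 2 (every listed pair touches it), so no matching can be larger.

2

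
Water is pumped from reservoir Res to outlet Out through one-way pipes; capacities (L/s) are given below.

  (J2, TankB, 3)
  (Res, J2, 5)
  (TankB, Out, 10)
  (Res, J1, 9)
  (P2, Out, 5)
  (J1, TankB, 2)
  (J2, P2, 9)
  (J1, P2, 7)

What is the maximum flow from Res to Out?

Augment Res→J1→TankB→Out: bottleneck 2, flow now 2.
Augment Res→J1→P2→Out: bottleneck 5, flow now 7.
Augment Res→J2→TankB→Out: bottleneck 3, flow now 10.
No augmenting path remains; maximum flow = 10.
In the residual graph, reachable from Res: {Res, J1, J2, P2}.
Min-cut edges: J1→TankB (2), J2→TankB (3), P2→Out (5); capacity 2 + 3 + 5 = 10.
This cut is saturated, so no flow can exceed 10.

10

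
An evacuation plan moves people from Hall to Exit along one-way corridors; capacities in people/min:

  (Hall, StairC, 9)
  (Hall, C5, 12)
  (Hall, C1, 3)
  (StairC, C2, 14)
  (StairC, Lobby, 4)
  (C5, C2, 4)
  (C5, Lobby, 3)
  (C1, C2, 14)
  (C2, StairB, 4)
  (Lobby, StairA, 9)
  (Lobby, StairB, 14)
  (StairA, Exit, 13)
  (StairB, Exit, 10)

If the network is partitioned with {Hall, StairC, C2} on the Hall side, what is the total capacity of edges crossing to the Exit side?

Edges leaving {Hall, StairC, C2}: Hall→C5 (12), Hall→C1 (3), StairC→Lobby (4), C2→StairB (4).
Cut capacity = 12 + 3 + 4 + 4 = 23.

23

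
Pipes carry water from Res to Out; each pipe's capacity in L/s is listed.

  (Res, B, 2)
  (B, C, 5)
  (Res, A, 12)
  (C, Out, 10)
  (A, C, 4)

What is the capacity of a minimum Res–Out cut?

6

Augment Res→A→C→Out: bottleneck 4, flow now 4.
Augment Res→B→C→Out: bottleneck 2, flow now 6.
No augmenting path remains; maximum flow = 6.
By max-flow min-cut, the minimum cut capacity equals the max flow.
In the residual graph, reachable from Res: {Res, A}.
Min-cut edges: Res→B (2), A→C (4); capacity 2 + 4 = 6.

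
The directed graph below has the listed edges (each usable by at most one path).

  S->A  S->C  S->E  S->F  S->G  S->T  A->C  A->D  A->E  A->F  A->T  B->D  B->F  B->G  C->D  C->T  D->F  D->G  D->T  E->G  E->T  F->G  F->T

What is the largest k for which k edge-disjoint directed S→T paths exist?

5

Assign every edge capacity 1; by Menger, the answer equals the max flow.
Path S→T (+1); total 1.
Path S→A→T (+1); total 2.
Path S→C→T (+1); total 3.
Path S→E→T (+1); total 4.
Path S→F→T (+1); total 5.
No residual S→T path; max flow = 5.
Certifying cut of size 5: {S→A, S→C, S→E, S→F, S→T}.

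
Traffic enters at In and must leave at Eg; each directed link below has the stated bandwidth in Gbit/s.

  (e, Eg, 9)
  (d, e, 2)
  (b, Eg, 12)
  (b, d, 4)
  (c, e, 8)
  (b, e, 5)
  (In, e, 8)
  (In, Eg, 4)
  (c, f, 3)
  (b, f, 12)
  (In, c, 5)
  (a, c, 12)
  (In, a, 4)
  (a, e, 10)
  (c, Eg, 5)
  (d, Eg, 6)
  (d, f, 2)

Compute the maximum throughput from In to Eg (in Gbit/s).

Augment In→Eg: bottleneck 4, flow now 4.
Augment In→c→Eg: bottleneck 5, flow now 9.
Augment In→e→Eg: bottleneck 8, flow now 17.
Augment In→a→e→Eg: bottleneck 1, flow now 18.
No augmenting path remains; maximum flow = 18.
In the residual graph, reachable from In: {In, a, c, e, f}.
Min-cut edges: In→Eg (4), c→Eg (5), e→Eg (9); capacity 4 + 5 + 9 = 18.
This cut is saturated, so no flow can exceed 18.

18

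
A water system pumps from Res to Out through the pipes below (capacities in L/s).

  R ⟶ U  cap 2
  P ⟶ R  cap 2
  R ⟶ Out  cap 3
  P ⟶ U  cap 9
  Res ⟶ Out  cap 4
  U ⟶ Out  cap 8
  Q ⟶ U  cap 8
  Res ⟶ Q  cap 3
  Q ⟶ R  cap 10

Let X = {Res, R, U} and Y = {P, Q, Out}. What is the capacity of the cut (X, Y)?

18

Edges leaving {Res, R, U}: Res→Q (3), Res→Out (4), R→Out (3), U→Out (8).
Cut capacity = 3 + 4 + 3 + 8 = 18.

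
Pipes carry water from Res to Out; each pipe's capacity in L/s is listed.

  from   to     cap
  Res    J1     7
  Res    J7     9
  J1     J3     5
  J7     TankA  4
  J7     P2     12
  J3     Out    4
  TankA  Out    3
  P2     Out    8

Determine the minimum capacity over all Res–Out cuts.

13

Augment Res→J1→J3→Out: bottleneck 4, flow now 4.
Augment Res→J7→TankA→Out: bottleneck 3, flow now 7.
Augment Res→J7→P2→Out: bottleneck 6, flow now 13.
No augmenting path remains; maximum flow = 13.
By max-flow min-cut, the minimum cut capacity equals the max flow.
In the residual graph, reachable from Res: {Res, J1, J3}.
Min-cut edges: Res→J7 (9), J3→Out (4); capacity 9 + 4 = 13.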